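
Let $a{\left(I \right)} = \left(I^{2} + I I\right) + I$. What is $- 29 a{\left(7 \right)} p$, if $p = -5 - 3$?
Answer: $24360$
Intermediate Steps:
$a{\left(I \right)} = I + 2 I^{2}$ ($a{\left(I \right)} = \left(I^{2} + I^{2}\right) + I = 2 I^{2} + I = I + 2 I^{2}$)
$p = -8$
$- 29 a{\left(7 \right)} p = - 29 \cdot 7 \left(1 + 2 \cdot 7\right) \left(-8\right) = - 29 \cdot 7 \left(1 + 14\right) \left(-8\right) = - 29 \cdot 7 \cdot 15 \left(-8\right) = \left(-29\right) 105 \left(-8\right) = \left(-3045\right) \left(-8\right) = 24360$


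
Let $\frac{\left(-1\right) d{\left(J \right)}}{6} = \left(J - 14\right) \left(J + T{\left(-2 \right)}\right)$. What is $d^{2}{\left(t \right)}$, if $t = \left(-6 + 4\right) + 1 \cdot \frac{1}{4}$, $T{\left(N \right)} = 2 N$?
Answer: $\frac{18896409}{64} \approx 2.9526 \cdot 10^{5}$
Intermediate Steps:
$t = - \frac{7}{4}$ ($t = -2 + 1 \cdot \frac{1}{4} = -2 + \frac{1}{4} = - \frac{7}{4} \approx -1.75$)
$d{\left(J \right)} = - 6 \left(-14 + J\right) \left(-4 + J\right)$ ($d{\left(J \right)} = - 6 \left(J - 14\right) \left(J + 2 \left(-2\right)\right) = - 6 \left(-14 + J\right) \left(J - 4\right) = - 6 \left(-14 + J\right) \left(-4 + J\right)$)
$d^{2}{\left(t \right)} = \left(-336 - 6 \left(- \frac{7}{4}\right)^{2} + 108 \left(- \frac{7}{4}\right)\right)^{2} = \left(-336 - \frac{147}{8} - 189\right)^{2} = \left(- \frac{4347}{8}\right)^{2} = \frac{18896409}{64}$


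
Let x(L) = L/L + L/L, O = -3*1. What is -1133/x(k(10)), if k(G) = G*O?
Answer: -1133/2 ≈ -566.50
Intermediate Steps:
O = -3
k(G) = -3*G (k(G) = G*(-3) = -3*G)
x(L) = 2 (x(L) = 1 + 1 = 2)
-1133/x(k(10)) = -1133/2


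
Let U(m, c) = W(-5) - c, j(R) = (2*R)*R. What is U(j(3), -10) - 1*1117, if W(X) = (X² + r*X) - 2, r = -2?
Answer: -1074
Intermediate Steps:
W(X) = -2 + X² - 2*X (W(X) = (X² - 2*X) - 2 = -2 + X² - 2*X)
j(R) = 2*R²
U(m, c) = 33 - c (U(m, c) = (-2 + (-5)² - 2*(-5)) - c = (-2 + 25 + 10) - c = 33 - c)
U(j(3), -10) - 1*1117 = (33 - 1*(-10)) - 1*1117 = (33 + 10) - 1117 = 43 - 1117 = -1074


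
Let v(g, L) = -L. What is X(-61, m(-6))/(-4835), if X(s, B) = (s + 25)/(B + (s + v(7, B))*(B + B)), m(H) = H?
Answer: 6/527015 ≈ 1.1385e-5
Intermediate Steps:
X(s, B) = (25 + s)/(B + 2*B*(s - B)) (X(s, B) = (s + 25)/(B + (s - B)*(B + B)) = (25 + s)/(B + (s - B)*(2*B)) = (25 + s)/(B + 2*B*(s - B)))
X(-61, m(-6))/(-4835) = ((25 - 61)/((-6)*(1 - 2*(-6) + 2*(-61))))/(-4835) = -1/6*(-36)/(1 + 12 - 122)*(-1/4835) = -1/6*(-36)/(-109)*(-1/4835) = -1/6*(-1/109)*(-36)*(-1/4835) = -6/109*(-1/4835) = 6/527015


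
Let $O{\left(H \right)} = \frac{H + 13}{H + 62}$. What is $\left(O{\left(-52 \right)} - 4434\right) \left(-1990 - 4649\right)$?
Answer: $\frac{294632181}{10} \approx 2.9463 \cdot 10^{7}$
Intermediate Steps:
$O{\left(H \right)} = \frac{13 + H}{62 + H}$
$\left(O{\left(-52 \right)} - 4434\right) \left(-1990 - 4649\right) = \left(\frac{13 - 52}{62 - 52} - 4434\right) \left(-1990 - 4649\right) = \left(\frac{1}{10} \left(-39\right) - 4434\right) \left(-6639\right) = \left(- \frac{39}{10} - 4434\right) \left(-6639\right) = \left(- \frac{44379}{10}\right) \left(-6639\right) = \frac{294632181}{10}$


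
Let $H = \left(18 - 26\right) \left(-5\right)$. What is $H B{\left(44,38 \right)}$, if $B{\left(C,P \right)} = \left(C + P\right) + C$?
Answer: $5040$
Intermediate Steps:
$B{\left(C,P \right)} = P + 2 C$
$H = 40$ ($H = \left(-8\right) \left(-5\right) = 40$)
$H B{\left(44,38 \right)} = 40 \left(38 + 2 \cdot 44\right) = 40 \left(38 + 88\right) = 40 \cdot 126 = 5040$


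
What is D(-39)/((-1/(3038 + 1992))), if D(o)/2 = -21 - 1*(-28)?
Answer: -70420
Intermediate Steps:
D(o) = 14 (D(o) = 2*(-21 - 1*(-28)) = 2*(-21 + 28) = 2*7 = 14)
D(-39)/((-1/(3038 + 1992))) = 14/((-1/(3038 + 1992))) = 14/((-1/5030)) = 14/((-1*1/5030)) = 14/(-1/5030) = 14*(-5030) = -70420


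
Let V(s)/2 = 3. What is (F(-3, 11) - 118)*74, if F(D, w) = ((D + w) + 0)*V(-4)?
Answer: -5180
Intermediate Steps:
V(s) = 6 (V(s) = 2*3 = 6)
F(D, w) = 6*D + 6*w (F(D, w) = ((D + w) + 0)*6 = (D + w)*6 = 6*D + 6*w)
(F(-3, 11) - 118)*74 = ((6*(-3) + 6*11) - 118)*74 = ((-18 + 66) - 118)*74 = (48 - 118)*74 = -70*74 = -5180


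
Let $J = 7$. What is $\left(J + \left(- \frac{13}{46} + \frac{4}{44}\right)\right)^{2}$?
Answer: $\frac{11868025}{256036} \approx 46.353$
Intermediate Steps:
$\left(J + \left(- \frac{13}{46} + \frac{4}{44}\right)\right)^{2} = \left(7 + \left(- \frac{13}{46} + \frac{4}{44}\right)\right)^{2} = \left(7 + \left(\left(-13\right) \frac{1}{46} + 4 \cdot \frac{1}{44}\right)\right)^{2} = \left(7 + \left(- \frac{13}{46} + \frac{1}{11}\right)\right)^{2} = \left(7 - \frac{97}{506}\right)^{2} = \left(\frac{3445}{506}\right)^{2} = \frac{11868025}{256036}$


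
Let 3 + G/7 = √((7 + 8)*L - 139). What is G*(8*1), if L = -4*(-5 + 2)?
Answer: -168 + 56*√41 ≈ 190.57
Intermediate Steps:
L = 12 (L = -4*(-3) = 12)
G = -21 + 7*√41 (G = -21 + 7*√((7 + 8)*12 - 139) = -21 + 7*√(15*12 - 139) = -21 + 7*√(180 - 139) = -21 + 7*√41 ≈ 23.822)
G*(8*1) = (-21 + 7*√41)*(8*1) = (-21 + 7*√41)*8 = -168 + 56*√41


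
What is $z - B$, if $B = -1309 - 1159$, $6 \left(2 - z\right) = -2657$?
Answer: $\frac{17477}{6} \approx 2912.8$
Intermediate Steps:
$z = \frac{2669}{6}$ ($z = 2 - - \frac{2657}{6} = 2 + \frac{2657}{6} = \frac{2669}{6} \approx 444.83$)
$B = -2468$ ($B = -1309 - 1159 = -2468$)
$z - B = \frac{2669}{6} - -2468 = \frac{2669}{6} + 2468 = \frac{17477}{6}$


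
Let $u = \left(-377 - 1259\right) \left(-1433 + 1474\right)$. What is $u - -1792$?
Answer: $-65284$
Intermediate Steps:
$u = -67076$ ($u = \left(-1636\right) 41 = -67076$)
$u - -1792 = -67076 - -1792 = -67076 + 1792 = -65284$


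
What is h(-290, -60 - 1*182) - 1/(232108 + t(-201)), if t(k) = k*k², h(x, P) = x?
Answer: -2287662969/7888493 ≈ -290.00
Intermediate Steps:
t(k) = k³
h(-290, -60 - 1*182) - 1/(232108 + t(-201)) = -290 - 1/(232108 + (-201)³) = -290 - 1/(232108 - 8120601) = -290 - 1/(-7888493) = -290 - 1*(-1/7888493) = -290 + 1/7888493 = -2287662969/7888493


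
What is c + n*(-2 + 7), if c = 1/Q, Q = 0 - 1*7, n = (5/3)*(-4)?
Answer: -703/21 ≈ -33.476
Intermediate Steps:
n = -20/3 (n = (5*(⅓))*(-4) = (5/3)*(-4) = -20/3 ≈ -6.6667)
Q = -7 (Q = 0 - 7 = -7)
c = -⅐ (c = 1/(-7) = -⅐ ≈ -0.14286)
c + n*(-2 + 7) = -⅐ - 20*(-2 + 7)/3 = -⅐ - 20/3*5 = -⅐ - 100/3 = -703/21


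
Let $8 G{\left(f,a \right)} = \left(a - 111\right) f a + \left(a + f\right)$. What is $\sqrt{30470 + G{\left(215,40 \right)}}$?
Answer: $\frac{i \sqrt{733170}}{4} \approx 214.06 i$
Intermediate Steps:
$G{\left(f,a \right)} = \frac{a}{8} + \frac{f}{8} + \frac{a f \left(-111 + a\right)}{8}$ ($G{\left(f,a \right)} = \frac{\left(a - 111\right) f a + \left(a + f\right)}{8} = \frac{\left(-111 + a\right) f a + \left(a + f\right)}{8} = \frac{f \left(-111 + a\right) a + \left(a + f\right)}{8} = \frac{a f \left(-111 + a\right) + \left(a + f\right)}{8} = \frac{a + f + a f \left(-111 + a\right)}{8} = \frac{a}{8} + \frac{f}{8} + \frac{a f \left(-111 + a\right)}{8}$)
$\sqrt{30470 + G{\left(215,40 \right)}} = \sqrt{30470 + \left(\frac{1}{8} \cdot 40 + \frac{1}{8} \cdot 215 - 555 \cdot 215 + \frac{1}{8} \cdot 215 \cdot 40^{2}\right)} = \sqrt{30470 + \left(5 + \frac{215}{8} - 119325 + \frac{1}{8} \cdot 215 \cdot 1600\right)} = \sqrt{30470 + \left(5 + \frac{215}{8} - 119325 + 43000\right)} = \sqrt{30470 - \frac{610345}{8}} = \sqrt{- \frac{366585}{8}} = \frac{i \sqrt{733170}}{4}$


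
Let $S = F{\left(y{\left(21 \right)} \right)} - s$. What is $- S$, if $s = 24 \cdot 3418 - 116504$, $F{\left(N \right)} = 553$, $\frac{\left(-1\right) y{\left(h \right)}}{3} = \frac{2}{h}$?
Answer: $-35025$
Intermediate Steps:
$y{\left(h \right)} = - \frac{6}{h}$ ($y{\left(h \right)} = - 3 \frac{2}{h} = - \frac{6}{h}$)
$s = -34472$ ($s = 82032 - 116504 = -34472$)
$S = 35025$ ($S = 553 - -34472 = 553 + 34472 = 35025$)
$- S = \left(-1\right) 35025 = -35025$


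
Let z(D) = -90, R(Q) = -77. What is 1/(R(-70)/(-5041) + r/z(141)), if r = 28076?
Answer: -226845/70762093 ≈ -0.0032057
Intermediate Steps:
1/(R(-70)/(-5041) + r/z(141)) = 1/(-77/(-5041) + 28076/(-90)) = 1/(-77*(-1/5041) + 28076*(-1/90)) = 1/(77/5041 - 14038/45) = 1/(-70762093/226845) = -226845/70762093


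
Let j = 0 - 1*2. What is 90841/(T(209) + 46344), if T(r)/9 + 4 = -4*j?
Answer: 90841/46380 ≈ 1.9586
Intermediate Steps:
j = -2 (j = 0 - 2 = -2)
T(r) = 36 (T(r) = -36 + 9*(-4*(-2)) = -36 + 9*8 = -36 + 72 = 36)
90841/(T(209) + 46344) = 90841/(36 + 46344) = 90841/46380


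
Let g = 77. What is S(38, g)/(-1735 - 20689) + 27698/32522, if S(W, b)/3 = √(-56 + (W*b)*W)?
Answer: 13849/16261 - 189*√7/11212 ≈ 0.80707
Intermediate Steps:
S(W, b) = 3*√(-56 + b*W²) (S(W, b) = 3*√(-56 + (W*b)*W) = 3*√(-56 + b*W²))
S(38, g)/(-1735 - 20689) + 27698/32522 = (3*√(-56 + 77*38²))/(-1735 - 20689) + 27698/32522 = (3*√(-56 + 77*1444))/(-22424) + 27698*(1/32522) = (3*√(-56 + 111188))*(-1/22424) + 13849/16261 = (3*√111132)*(-1/22424) + 13849/16261 = (3*(126*√7))*(-1/22424) + 13849/16261 = (378*√7)*(-1/22424) + 13849/16261 = -189*√7/11212 + 13849/16261 = 13849/16261 - 189*√7/11212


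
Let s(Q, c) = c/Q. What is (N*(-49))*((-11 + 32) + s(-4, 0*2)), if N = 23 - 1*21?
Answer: -2058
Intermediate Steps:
N = 2 (N = 23 - 21 = 2)
(N*(-49))*((-11 + 32) + s(-4, 0*2)) = (2*(-49))*((-11 + 32) + (0*2)/(-4)) = -98*(21 + 0*(-¼)) = -98*(21 + 0) = -98*21 = -2058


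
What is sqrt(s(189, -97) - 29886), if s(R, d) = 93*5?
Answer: 3*I*sqrt(3269) ≈ 171.53*I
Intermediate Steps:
s(R, d) = 465
sqrt(s(189, -97) - 29886) = sqrt(465 - 29886) = sqrt(-29421) = 3*I*sqrt(3269)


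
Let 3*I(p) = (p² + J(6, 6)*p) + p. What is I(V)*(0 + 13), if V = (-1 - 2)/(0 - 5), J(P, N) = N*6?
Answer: 2444/25 ≈ 97.760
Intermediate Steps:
J(P, N) = 6*N
V = ⅗ (V = -3/(-5) = -3*(-⅕) = ⅗ ≈ 0.60000)
I(p) = p²/3 + 37*p/3 (I(p) = ((p² + (6*6)*p) + p)/3 = ((p² + 36*p) + p)/3 = (p² + 37*p)/3 = p²/3 + 37*p/3)
I(V)*(0 + 13) = ((⅓)*(⅗)*(37 + ⅗))*(0 + 13) = ((⅓)*(⅗)*(188/5))*13 = (188/25)*13 = 2444/25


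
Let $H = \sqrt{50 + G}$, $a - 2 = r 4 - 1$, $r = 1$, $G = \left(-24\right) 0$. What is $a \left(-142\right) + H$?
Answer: $-710 + 5 \sqrt{2} \approx -702.93$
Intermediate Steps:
$G = 0$
$a = 5$ ($a = 2 + \left(1 \cdot 4 - 1\right) = 2 + \left(4 - 1\right) = 2 + 3 = 5$)
$H = 5 \sqrt{2}$ ($H = \sqrt{50 + 0} = \sqrt{50} = 5 \sqrt{2} \approx 7.0711$)
$a \left(-142\right) + H = 5 \left(-142\right) + 5 \sqrt{2} = -710 + 5 \sqrt{2}$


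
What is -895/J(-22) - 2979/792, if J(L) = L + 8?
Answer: 37063/616 ≈ 60.167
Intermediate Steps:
J(L) = 8 + L
-895/J(-22) - 2979/792 = -895/(8 - 22) - 2979/792 = -895/(-14) - 2979*1/792 = -895*(-1/14) - 331/88 = 895/14 - 331/88 = 37063/616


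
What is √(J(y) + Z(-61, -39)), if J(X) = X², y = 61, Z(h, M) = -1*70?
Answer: √3651 ≈ 60.424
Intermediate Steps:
Z(h, M) = -70
√(J(y) + Z(-61, -39)) = √(61² - 70) = √(3721 - 70) = √3651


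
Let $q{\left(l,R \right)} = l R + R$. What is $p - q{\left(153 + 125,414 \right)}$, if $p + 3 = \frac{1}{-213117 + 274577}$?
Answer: $- \frac{7099183139}{61460} \approx -1.1551 \cdot 10^{5}$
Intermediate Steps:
$q{\left(l,R \right)} = R + R l$ ($q{\left(l,R \right)} = R l + R = R + R l$)
$p = - \frac{184379}{61460}$ ($p = -3 + \frac{1}{-213117 + 274577} = -3 + \frac{1}{61460} = - \frac{184379}{61460} \approx -3.0$)
$p - q{\left(153 + 125,414 \right)} = - \frac{184379}{61460} - 414 \left(1 + \left(153 + 125\right)\right) = - \frac{184379}{61460} - 414 \left(1 + 278\right) = - \frac{184379}{61460} - 414 \cdot 279 = - \frac{184379}{61460} - 115506 = - \frac{7099183139}{61460}$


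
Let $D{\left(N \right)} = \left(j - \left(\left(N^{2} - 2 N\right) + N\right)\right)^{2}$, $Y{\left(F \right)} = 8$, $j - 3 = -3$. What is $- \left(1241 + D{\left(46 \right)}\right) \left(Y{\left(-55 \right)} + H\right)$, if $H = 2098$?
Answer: $-9026612946$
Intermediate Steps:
$j = 0$ ($j = 3 - 3 = 0$)
$D{\left(N \right)} = \left(N - N^{2}\right)^{2}$ ($D{\left(N \right)} = \left(0 - \left(\left(N^{2} - 2 N\right) + N\right)\right)^{2} = \left(0 - \left(N^{2} - N\right)\right)^{2} = \left(N - N^{2}\right)^{2}$)
$- \left(1241 + D{\left(46 \right)}\right) \left(Y{\left(-55 \right)} + H\right) = - \left(1241 + 46^{2} \left(1 - 46\right)^{2}\right) \left(8 + 2098\right) = - \left(1241 + 2116 \left(1 - 46\right)^{2}\right) 2106 = - \left(1241 + 2116 \left(-45\right)^{2}\right) 2106 = - \left(1241 + 2116 \cdot 2025\right) 2106 = - \left(1241 + 4284900\right) 2106 = - 4286141 \cdot 2106 = \left(-1\right) 9026612946 = -9026612946$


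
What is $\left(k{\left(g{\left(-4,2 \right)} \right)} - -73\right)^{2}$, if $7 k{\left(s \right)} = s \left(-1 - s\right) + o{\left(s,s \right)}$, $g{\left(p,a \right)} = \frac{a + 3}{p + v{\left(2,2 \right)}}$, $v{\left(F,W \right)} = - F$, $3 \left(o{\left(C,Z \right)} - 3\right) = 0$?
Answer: $\frac{342583081}{63504} \approx 5394.7$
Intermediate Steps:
$o{\left(C,Z \right)} = 3$ ($o{\left(C,Z \right)} = 3 + \frac{1}{3} \cdot 0 = 3 + 0 = 3$)
$g{\left(p,a \right)} = \frac{3 + a}{-2 + p}$ ($g{\left(p,a \right)} = \frac{a + 3}{p - 2} = \frac{3 + a}{p - 2} = \frac{3 + a}{-2 + p}$)
$k{\left(s \right)} = \frac{3}{7} + \frac{s \left(-1 - s\right)}{7}$ ($k{\left(s \right)} = \frac{s \left(-1 - s\right) + 3}{7} = \frac{3 + s \left(-1 - s\right)}{7} = \frac{3}{7} + \frac{s \left(-1 - s\right)}{7}$)
$\left(k{\left(g{\left(-4,2 \right)} \right)} - -73\right)^{2} = \left(\left(\frac{3}{7} - \frac{\frac{1}{-2 - 4} \left(3 + 2\right)}{7} - \frac{\left(\frac{3 + 2}{-2 - 4}\right)^{2}}{7}\right) - -73\right)^{2} = \left(\left(\frac{3}{7} - \frac{\frac{1}{-6} \cdot 5}{7} - \frac{\left(\frac{1}{-6} \cdot 5\right)^{2}}{7}\right) + 73\right)^{2} = \left(\left(\frac{3}{7} - \frac{\left(- \frac{1}{6}\right) 5}{7} - \frac{\left(\left(- \frac{1}{6}\right) 5\right)^{2}}{7}\right) + 73\right)^{2} = \left(\left(\frac{3}{7} - - \frac{5}{42} - \frac{\left(- \frac{5}{6}\right)^{2}}{7}\right) + 73\right)^{2} = \left(\left(\frac{3}{7} + \frac{5}{42} - \frac{25}{252}\right) + 73\right)^{2} = \left(\frac{113}{252} + 73\right)^{2} = \left(\frac{18509}{252}\right)^{2} = \frac{342583081}{63504}$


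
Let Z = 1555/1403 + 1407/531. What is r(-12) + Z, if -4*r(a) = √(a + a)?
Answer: 933242/248331 - I*√6/2 ≈ 3.7581 - 1.2247*I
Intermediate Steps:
r(a) = -√2*√a/4 (r(a) = -√(a + a)/4 = -√2*√a/4)
Z = 933242/248331 (Z = 1555*(1/1403) + 1407*(1/531) = 1555/1403 + 469/177 = 933242/248331 ≈ 3.7581)
r(-12) + Z = -√2*√(-12)/4 + 933242/248331 = -√2*2*I*√3/4 + 933242/248331 = -I*√6/2 + 933242/248331 = 933242/248331 - I*√6/2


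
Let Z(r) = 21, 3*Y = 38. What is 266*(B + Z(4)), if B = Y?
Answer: 26866/3 ≈ 8955.3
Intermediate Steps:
Y = 38/3 (Y = (⅓)*38 = 38/3 ≈ 12.667)
B = 38/3 ≈ 12.667
266*(B + Z(4)) = 266*(38/3 + 21) = 266*(101/3) = 26866/3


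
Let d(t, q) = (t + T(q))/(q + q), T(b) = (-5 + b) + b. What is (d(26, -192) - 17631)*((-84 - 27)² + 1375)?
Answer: -241461229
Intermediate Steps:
T(b) = -5 + 2*b
d(t, q) = (-5 + t + 2*q)/(2*q) (d(t, q) = (t + (-5 + 2*q))/(q + q) = (-5 + t + 2*q)/((2*q)) = (-5 + t + 2*q)*(1/(2*q)) = (-5 + t + 2*q)/(2*q))
(d(26, -192) - 17631)*((-84 - 27)² + 1375) = ((½)*(-5 + 26 + 2*(-192))/(-192) - 17631)*((-84 - 27)² + 1375) = ((½)*(-1/192)*(-5 + 26 - 384) - 17631)*((-111)² + 1375) = ((½)*(-1/192)*(-363) - 17631)*(12321 + 1375) = (121/128 - 17631)*13696 = -2256647/128*13696 = -241461229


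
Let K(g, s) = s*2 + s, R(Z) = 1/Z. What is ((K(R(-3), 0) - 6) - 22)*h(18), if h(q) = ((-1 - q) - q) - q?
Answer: 1540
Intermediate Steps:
K(g, s) = 3*s (K(g, s) = 2*s + s = 3*s)
h(q) = -1 - 3*q (h(q) = (-1 - 2*q) - q = -1 - 3*q)
((K(R(-3), 0) - 6) - 22)*h(18) = ((3*0 - 6) - 22)*(-1 - 3*18) = ((0 - 6) - 22)*(-1 - 54) = (-6 - 22)*(-55) = -28*(-55) = 1540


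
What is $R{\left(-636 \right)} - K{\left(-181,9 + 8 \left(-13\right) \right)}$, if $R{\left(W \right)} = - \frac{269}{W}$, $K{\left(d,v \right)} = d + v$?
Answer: $\frac{175805}{636} \approx 276.42$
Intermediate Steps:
$R{\left(-636 \right)} - K{\left(-181,9 + 8 \left(-13\right) \right)} = - \frac{269}{-636} - \left(-181 + \left(9 + 8 \left(-13\right)\right)\right) = \left(-269\right) \left(- \frac{1}{636}\right) - \left(-181 + \left(9 - 104\right)\right) = \frac{269}{636} - \left(-181 - 95\right) = \frac{269}{636} - -276 = \frac{269}{636} + 276 = \frac{175805}{636}$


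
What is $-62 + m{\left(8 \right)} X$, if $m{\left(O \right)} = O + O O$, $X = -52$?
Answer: $-3806$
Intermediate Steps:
$m{\left(O \right)} = O + O^{2}$
$-62 + m{\left(8 \right)} X = -62 + 8 \left(1 + 8\right) \left(-52\right) = -62 + 8 \cdot 9 \left(-52\right) = -62 + 72 \left(-52\right) = -62 - 3744 = -3806$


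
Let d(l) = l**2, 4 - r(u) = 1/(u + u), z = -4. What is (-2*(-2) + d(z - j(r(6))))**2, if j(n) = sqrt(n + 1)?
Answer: 134713/144 + 598*sqrt(177)/9 ≈ 1819.5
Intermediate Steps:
r(u) = 4 - 1/(2*u) (r(u) = 4 - 1/(u + u) = 4 - 1/(2*u))
j(n) = sqrt(1 + n)
(-2*(-2) + d(z - j(r(6))))**2 = (-2*(-2) + (-4 - sqrt(1 + (4 - 1/2/6)))**2)**2 = (4 + (-4 - sqrt(1 + (4 - 1/2*1/6)))**2)**2 = (4 + (-4 - sqrt(1 + (4 - 1/12)))**2)**2 = (4 + (-4 - sqrt(1 + 47/12))**2)**2 = (4 + (-4 - sqrt(59/12))**2)**2 = (4 + (-4 - sqrt(177)/6)**2)**2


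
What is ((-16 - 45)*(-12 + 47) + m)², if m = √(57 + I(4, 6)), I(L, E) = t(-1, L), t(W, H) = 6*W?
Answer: (2135 - √51)² ≈ 4.5278e+6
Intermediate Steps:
I(L, E) = -6 (I(L, E) = 6*(-1) = -6)
m = √51 (m = √(57 - 6) = √51 ≈ 7.1414)
((-16 - 45)*(-12 + 47) + m)² = ((-16 - 45)*(-12 + 47) + √51)² = (-61*35 + √51)² = (-2135 + √51)²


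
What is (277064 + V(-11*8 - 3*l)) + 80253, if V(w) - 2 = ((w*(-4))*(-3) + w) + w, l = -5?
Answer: 356297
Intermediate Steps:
V(w) = 2 + 14*w (V(w) = 2 + (((w*(-4))*(-3) + w) + w) = 2 + ((-4*w*(-3) + w) + w) = 2 + ((12*w + w) + w) = 2 + (13*w + w) = 2 + 14*w)
(277064 + V(-11*8 - 3*l)) + 80253 = (277064 + (2 + 14*(-11*8 - 3*(-5)))) + 80253 = (277064 + (2 + 14*(-88 + 15))) + 80253 = (277064 + (2 + 14*(-73))) + 80253 = (277064 + (2 - 1022)) + 80253 = (277064 - 1020) + 80253 = 276044 + 80253 = 356297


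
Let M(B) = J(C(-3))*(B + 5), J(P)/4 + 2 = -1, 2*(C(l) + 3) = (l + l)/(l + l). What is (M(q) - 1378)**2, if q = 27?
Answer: 3104644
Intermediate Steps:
C(l) = -5/2 (C(l) = -3 + ((l + l)/(l + l))/2 = -3 + ((2*l)/((2*l)))/2 = -3 + ((2*l)*(1/(2*l)))/2 = -3 + (1/2)*1 = -3 + 1/2 = -5/2)
J(P) = -12 (J(P) = -8 + 4*(-1) = -8 - 4 = -12)
M(B) = -60 - 12*B (M(B) = -12*(B + 5) = -12*(5 + B) = -60 - 12*B)
(M(q) - 1378)**2 = ((-60 - 12*27) - 1378)**2 = ((-60 - 324) - 1378)**2 = (-384 - 1378)**2 = (-1762)**2 = 3104644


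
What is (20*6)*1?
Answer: 120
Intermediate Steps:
(20*6)*1 = 120*1 = 120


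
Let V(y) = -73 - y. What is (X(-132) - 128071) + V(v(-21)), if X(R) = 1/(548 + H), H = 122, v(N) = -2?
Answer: -85855139/670 ≈ -1.2814e+5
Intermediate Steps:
X(R) = 1/670 (X(R) = 1/(548 + 122) = 1/670)
(X(-132) - 128071) + V(v(-21)) = (1/670 - 128071) + (-73 - 1*(-2)) = -85807569/670 + (-73 + 2) = -85807569/670 - 71 = -85855139/670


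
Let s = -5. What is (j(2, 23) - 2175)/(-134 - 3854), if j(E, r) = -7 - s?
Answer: 2177/3988 ≈ 0.54589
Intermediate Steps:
j(E, r) = -2 (j(E, r) = -7 - 1*(-5) = -7 + 5 = -2)
(j(2, 23) - 2175)/(-134 - 3854) = (-2 - 2175)/(-134 - 3854) = -2177/(-3988) = -2177*(-1/3988) = 2177/3988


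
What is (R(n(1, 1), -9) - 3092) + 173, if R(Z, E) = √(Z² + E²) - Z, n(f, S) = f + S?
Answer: -2921 + √85 ≈ -2911.8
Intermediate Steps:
n(f, S) = S + f
R(Z, E) = √(E² + Z²) - Z
(R(n(1, 1), -9) - 3092) + 173 = ((√((-9)² + (1 + 1)²) - (1 + 1)) - 3092) + 173 = ((√(81 + 2²) - 1*2) - 3092) + 173 = ((√(81 + 4) - 2) - 3092) + 173 = ((√85 - 2) - 3092) + 173 = ((-2 + √85) - 3092) + 173 = (-3094 + √85) + 173 = -2921 + √85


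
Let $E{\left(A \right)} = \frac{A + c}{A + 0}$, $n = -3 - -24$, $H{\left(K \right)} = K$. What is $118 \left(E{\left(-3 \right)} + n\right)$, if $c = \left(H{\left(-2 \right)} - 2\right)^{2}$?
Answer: $\frac{5900}{3} \approx 1966.7$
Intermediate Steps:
$c = 16$ ($c = \left(-2 - 2\right)^{2} = \left(-4\right)^{2} = 16$)
$n = 21$ ($n = -3 + 24 = 21$)
$E{\left(A \right)} = \frac{16 + A}{A}$ ($E{\left(A \right)} = \frac{A + 16}{A + 0} = \frac{16 + A}{A}$)
$118 \left(E{\left(-3 \right)} + n\right) = 118 \left(\frac{16 - 3}{-3} + 21\right) = 118 \left(\left(- \frac{1}{3}\right) 13 + 21\right) = 118 \left(- \frac{13}{3} + 21\right) = 118 \cdot \frac{50}{3} = \frac{5900}{3}$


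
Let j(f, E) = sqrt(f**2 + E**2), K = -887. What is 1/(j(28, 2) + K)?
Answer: -887/785981 - 2*sqrt(197)/785981 ≈ -0.0011642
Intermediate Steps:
j(f, E) = sqrt(E**2 + f**2)
1/(j(28, 2) + K) = 1/(sqrt(2**2 + 28**2) - 887) = 1/(sqrt(4 + 784) - 887) = 1/(sqrt(788) - 887) = 1/(2*sqrt(197) - 887) = 1/(-887 + 2*sqrt(197))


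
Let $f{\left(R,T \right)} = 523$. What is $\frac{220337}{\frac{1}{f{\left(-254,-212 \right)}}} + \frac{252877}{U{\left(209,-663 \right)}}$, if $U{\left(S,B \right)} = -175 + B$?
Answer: $\frac{96567725461}{838} \approx 1.1524 \cdot 10^{8}$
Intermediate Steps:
$\frac{220337}{\frac{1}{f{\left(-254,-212 \right)}}} + \frac{252877}{U{\left(209,-663 \right)}} = \frac{220337}{\frac{1}{523}} + \frac{252877}{-175 - 663} = 220337 \frac{1}{\frac{1}{523}} + \frac{252877}{-838} = 220337 \cdot 523 + 252877 \left(- \frac{1}{838}\right) = 115236251 - \frac{252877}{838} = \frac{96567725461}{838}$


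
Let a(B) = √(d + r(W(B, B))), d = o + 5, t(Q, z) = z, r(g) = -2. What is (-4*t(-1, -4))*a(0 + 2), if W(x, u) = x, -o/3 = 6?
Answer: 16*I*√15 ≈ 61.968*I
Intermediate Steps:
o = -18 (o = -3*6 = -18)
d = -13 (d = -18 + 5 = -13)
a(B) = I*√15 (a(B) = √(-13 - 2) = √(-15) = I*√15)
(-4*t(-1, -4))*a(0 + 2) = (-4*(-4))*(I*√15) = 16*(I*√15) = 16*I*√15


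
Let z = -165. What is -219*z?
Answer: 36135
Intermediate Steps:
-219*z = -219*(-165) = 36135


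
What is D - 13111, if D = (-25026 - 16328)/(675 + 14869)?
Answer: -3514461/268 ≈ -13114.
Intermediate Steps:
D = -713/268 (D = -41354/15544 = -41354*1/15544 = -713/268 ≈ -2.6604)
D - 13111 = -713/268 - 13111 = -3514461/268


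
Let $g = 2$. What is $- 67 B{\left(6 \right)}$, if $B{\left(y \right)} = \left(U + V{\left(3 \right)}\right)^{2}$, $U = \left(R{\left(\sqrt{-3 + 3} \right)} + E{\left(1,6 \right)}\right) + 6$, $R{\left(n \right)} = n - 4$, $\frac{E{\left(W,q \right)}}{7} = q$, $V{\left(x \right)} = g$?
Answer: $-141772$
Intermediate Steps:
$V{\left(x \right)} = 2$
$E{\left(W,q \right)} = 7 q$
$R{\left(n \right)} = -4 + n$
$U = 44$ ($U = \left(\left(-4 + \sqrt{-3 + 3}\right) + 7 \cdot 6\right) + 6 = \left(\left(-4 + \sqrt{0}\right) + 42\right) + 6 = \left(\left(-4 + 0\right) + 42\right) + 6 = \left(-4 + 42\right) + 6 = 38 + 6 = 44$)
$B{\left(y \right)} = 2116$ ($B{\left(y \right)} = \left(44 + 2\right)^{2} = 46^{2} = 2116$)
$- 67 B{\left(6 \right)} = \left(-67\right) 2116 = -141772$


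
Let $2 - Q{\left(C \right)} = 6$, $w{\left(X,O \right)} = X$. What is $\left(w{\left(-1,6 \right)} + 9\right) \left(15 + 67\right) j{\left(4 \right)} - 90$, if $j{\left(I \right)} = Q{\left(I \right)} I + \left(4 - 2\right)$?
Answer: $-9274$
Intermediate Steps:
$Q{\left(C \right)} = -4$ ($Q{\left(C \right)} = 2 - 6 = -4$)
$j{\left(I \right)} = 2 - 4 I$ ($j{\left(I \right)} = - 4 I + \left(4 - 2\right) = - 4 I + 2 = 2 - 4 I$)
$\left(w{\left(-1,6 \right)} + 9\right) \left(15 + 67\right) j{\left(4 \right)} - 90 = \left(-1 + 9\right) \left(15 + 67\right) \left(2 - 16\right) - 90 = 8 \cdot 82 \left(2 - 16\right) - 90 = 656 \left(-14\right) - 90 = -9184 - 90 = -9274$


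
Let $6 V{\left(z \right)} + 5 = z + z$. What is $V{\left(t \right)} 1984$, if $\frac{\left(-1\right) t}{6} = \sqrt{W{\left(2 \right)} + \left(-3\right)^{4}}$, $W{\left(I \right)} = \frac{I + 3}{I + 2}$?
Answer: $- \frac{4960}{3} - 1984 \sqrt{329} \approx -37640.0$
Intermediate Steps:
$W{\left(I \right)} = \frac{3 + I}{2 + I}$
$t = - 3 \sqrt{329}$ ($t = - 6 \sqrt{\frac{3 + 2}{2 + 2} + \left(-3\right)^{4}} = - 6 \sqrt{\frac{1}{4} \cdot 5 + 81} = - 6 \sqrt{\frac{5}{4} + 81} = - 6 \sqrt{\frac{329}{4}} = - 6 \frac{\sqrt{329}}{2} = - 3 \sqrt{329} \approx -54.415$)
$V{\left(z \right)} = - \frac{5}{6} + \frac{z}{3}$ ($V{\left(z \right)} = - \frac{5}{6} + \frac{z + z}{6} = - \frac{5}{6} + \frac{2 z}{6} = - \frac{5}{6} + \frac{z}{3}$)
$V{\left(t \right)} 1984 = \left(- \frac{5}{6} + \frac{\left(-3\right) \sqrt{329}}{3}\right) 1984 = \left(- \frac{5}{6} - \sqrt{329}\right) 1984 = - \frac{4960}{3} - 1984 \sqrt{329}$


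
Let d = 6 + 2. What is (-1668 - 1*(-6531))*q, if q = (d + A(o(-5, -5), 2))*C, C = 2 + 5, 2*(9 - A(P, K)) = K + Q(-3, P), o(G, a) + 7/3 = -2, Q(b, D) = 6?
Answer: 442533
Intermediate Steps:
o(G, a) = -13/3 (o(G, a) = -7/3 - 2 = -13/3)
d = 8
A(P, K) = 6 - K/2 (A(P, K) = 9 - (K + 6)/2 = 9 - (6 + K)/2 = 9 + (-3 - K/2) = 6 - K/2)
C = 7
q = 91 (q = (8 + (6 - ½*2))*7 = (8 + (6 - 1))*7 = (8 + 5)*7 = 13*7 = 91)
(-1668 - 1*(-6531))*q = (-1668 - 1*(-6531))*91 = (-1668 + 6531)*91 = 4863*91 = 442533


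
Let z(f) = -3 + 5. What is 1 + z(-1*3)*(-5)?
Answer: -9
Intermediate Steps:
z(f) = 2
1 + z(-1*3)*(-5) = 1 + 2*(-5) = 1 - 10 = -9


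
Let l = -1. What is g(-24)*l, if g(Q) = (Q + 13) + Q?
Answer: 35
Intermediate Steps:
g(Q) = 13 + 2*Q (g(Q) = (13 + Q) + Q = 13 + 2*Q)
g(-24)*l = (13 + 2*(-24))*(-1) = (13 - 48)*(-1) = -35*(-1) = 35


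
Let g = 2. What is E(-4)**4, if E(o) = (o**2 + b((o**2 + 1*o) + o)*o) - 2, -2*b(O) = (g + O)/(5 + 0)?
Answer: 104976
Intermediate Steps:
b(O) = -1/5 - O/10 (b(O) = -(2 + O)/(2*(5 + 0)) = -(2 + O)/(2*5) = -(2/5 + O/5)/2 = -1/5 - O/10)
E(o) = -2 + o**2 + o*(-1/5 - o/5 - o**2/10) (E(o) = (o**2 + (-1/5 - ((o**2 + 1*o) + o)/10)*o) - 2 = (o**2 + (-1/5 - ((o**2 + o) + o)/10)*o) - 2 = (o**2 + (-1/5 - ((o + o**2) + o)/10)*o) - 2 = (o**2 + (-1/5 - (o**2 + 2*o)/10)*o) - 2 = (o**2 + (-1/5 + (-o/5 - o**2/10))*o) - 2 = (o**2 + (-1/5 - o/5 - o**2/10)*o) - 2 = (o**2 + o*(-1/5 - o/5 - o**2/10)) - 2 = -2 + o**2 + o*(-1/5 - o/5 - o**2/10))
E(-4)**4 = (-2 - 1/5*(-4) - 1/10*(-4)**3 + (4/5)*(-4)**2)**4 = (-2 + 4/5 - 1/10*(-64) + (4/5)*16)**4 = (-2 + 4/5 + 32/5 + 64/5)**4 = 18**4 = 104976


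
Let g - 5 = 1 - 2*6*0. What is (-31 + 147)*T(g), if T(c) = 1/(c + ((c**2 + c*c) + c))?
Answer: 29/21 ≈ 1.3810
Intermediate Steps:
g = 6 (g = 5 + (1 - 2*6*0) = 5 + (1 - 12*0) = 5 + (1 - 1*0) = 5 + (1 + 0) = 5 + 1 = 6)
T(c) = 1/(2*c + 2*c**2) (T(c) = 1/(c + ((c**2 + c**2) + c)) = 1/(c + (2*c**2 + c)) = 1/(c + (c + 2*c**2)) = 1/(2*c + 2*c**2))
(-31 + 147)*T(g) = (-31 + 147)*((1/2)/(6*(1 + 6))) = 116*((1/2)*(1/6)/7) = 116*((1/2)*(1/6)*(1/7)) = 116*(1/84) = 29/21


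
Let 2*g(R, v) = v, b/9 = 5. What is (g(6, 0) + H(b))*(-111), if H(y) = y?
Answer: -4995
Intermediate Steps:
b = 45 (b = 9*5 = 45)
g(R, v) = v/2
(g(6, 0) + H(b))*(-111) = ((½)*0 + 45)*(-111) = (0 + 45)*(-111) = 45*(-111) = -4995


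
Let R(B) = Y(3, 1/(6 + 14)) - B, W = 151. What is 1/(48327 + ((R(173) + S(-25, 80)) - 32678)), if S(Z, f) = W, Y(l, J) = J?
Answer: 20/312541 ≈ 6.3992e-5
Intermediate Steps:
R(B) = 1/20 - B (R(B) = 1/(6 + 14) - B = 1/20 - B)
S(Z, f) = 151
1/(48327 + ((R(173) + S(-25, 80)) - 32678)) = 1/(48327 + (((1/20 - 1*173) + 151) - 32678)) = 1/(48327 + (((1/20 - 173) + 151) - 32678)) = 1/(48327 + ((-3459/20 + 151) - 32678)) = 1/(48327 + (-439/20 - 32678)) = 1/(48327 - 653999/20) = 1/(312541/20) = 20/312541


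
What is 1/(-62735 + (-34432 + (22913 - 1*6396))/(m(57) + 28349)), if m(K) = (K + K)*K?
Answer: -34847/2186144460 ≈ -1.5940e-5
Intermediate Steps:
m(K) = 2*K² (m(K) = (2*K)*K = 2*K²)
1/(-62735 + (-34432 + (22913 - 1*6396))/(m(57) + 28349)) = 1/(-62735 + (-34432 + (22913 - 1*6396))/(2*57² + 28349)) = 1/(-62735 + (-34432 + (22913 - 6396))/(2*3249 + 28349)) = 1/(-62735 + (-34432 + 16517)/(6498 + 28349)) = 1/(-62735 - 17915/34847) = 1/(-2186144460/34847) = -34847/2186144460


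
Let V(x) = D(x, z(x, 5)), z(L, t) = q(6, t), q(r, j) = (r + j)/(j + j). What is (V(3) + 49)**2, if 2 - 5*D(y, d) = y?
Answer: 59536/25 ≈ 2381.4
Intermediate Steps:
q(r, j) = (j + r)/(2*j) (q(r, j) = (j + r)/((2*j)) = (j + r)*(1/(2*j)) = (j + r)/(2*j))
z(L, t) = (6 + t)/(2*t) (z(L, t) = (t + 6)/(2*t) = (6 + t)/(2*t))
D(y, d) = 2/5 - y/5
V(x) = 2/5 - x/5
(V(3) + 49)**2 = ((2/5 - 1/5*3) + 49)**2 = ((2/5 - 3/5) + 49)**2 = (-1/5 + 49)**2 = (244/5)**2 = 59536/25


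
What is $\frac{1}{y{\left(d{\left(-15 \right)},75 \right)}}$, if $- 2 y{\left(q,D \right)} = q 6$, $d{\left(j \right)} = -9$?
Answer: $\frac{1}{27} \approx 0.037037$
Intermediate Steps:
$y{\left(q,D \right)} = - 3 q$ ($y{\left(q,D \right)} = - \frac{q 6}{2} = - \frac{6 q}{2} = - 3 q$)
$\frac{1}{y{\left(d{\left(-15 \right)},75 \right)}} = \frac{1}{\left(-3\right) \left(-9\right)} = \frac{1}{27}$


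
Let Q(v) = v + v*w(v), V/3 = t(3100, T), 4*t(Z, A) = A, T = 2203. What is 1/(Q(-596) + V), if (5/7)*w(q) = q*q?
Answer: -20/5927823483 ≈ -3.3739e-9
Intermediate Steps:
t(Z, A) = A/4
w(q) = 7*q²/5 (w(q) = 7*(q*q)/5 = 7*q²/5)
V = 6609/4 (V = 3*((¼)*2203) = 3*(2203/4) = 6609/4 ≈ 1652.3)
Q(v) = v + 7*v³/5 (Q(v) = v + v*(7*v²/5) = v + 7*v³/5)
1/(Q(-596) + V) = 1/((-596 + (7/5)*(-596)³) + 6609/4) = 1/((-596 + (7/5)*(-211708736)) + 6609/4) = 1/((-596 - 1481961152/5) + 6609/4) = 1/(-1481964132/5 + 6609/4) = 1/(-5927823483/20) = -20/5927823483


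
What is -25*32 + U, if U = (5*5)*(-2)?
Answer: -850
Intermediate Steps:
U = -50 (U = 25*(-2) = -50)
-25*32 + U = -25*32 - 50 = -800 - 50 = -850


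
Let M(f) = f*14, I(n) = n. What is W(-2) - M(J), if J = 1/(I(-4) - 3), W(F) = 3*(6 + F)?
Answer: 14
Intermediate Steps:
W(F) = 18 + 3*F
J = -1/7 (J = 1/(-4 - 3) = 1/(-7) = -1/7 ≈ -0.14286)
M(f) = 14*f
W(-2) - M(J) = (18 + 3*(-2)) - 14*(-1)/7 = (18 - 6) - 1*(-2) = 12 + 2 = 14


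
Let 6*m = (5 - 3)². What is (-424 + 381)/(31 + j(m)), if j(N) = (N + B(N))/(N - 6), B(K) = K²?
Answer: -1032/739 ≈ -1.3965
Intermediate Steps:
m = ⅔ (m = (5 - 3)²/6 = (⅙)*2² = (⅙)*4 = ⅔ ≈ 0.66667)
j(N) = (N + N²)/(-6 + N) (j(N) = (N + N²)/(N - 6) = (N + N²)/(-6 + N))
(-424 + 381)/(31 + j(m)) = (-424 + 381)/(31 + 2*(1 + ⅔)/(3*(-6 + ⅔))) = -43/(31 + (⅔)*(5/3)/(-16/3)) = -43/(31 + (⅔)*(-3/16)*(5/3)) = -43/(31 - 5/24) = -43/739/24 = -43*24/739 = -1032/739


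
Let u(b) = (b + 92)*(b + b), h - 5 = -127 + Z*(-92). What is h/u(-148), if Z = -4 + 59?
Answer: -2591/8288 ≈ -0.31262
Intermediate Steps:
Z = 55
h = -5182 (h = 5 + (-127 + 55*(-92)) = 5 + (-127 - 5060) = 5 - 5187 = -5182)
u(b) = 2*b*(92 + b) (u(b) = (92 + b)*(2*b) = 2*b*(92 + b))
h/u(-148) = -5182*(-1/(296*(92 - 148))) = -5182/(2*(-148)*(-56)) = -5182/16576 = -5182*1/16576 = -2591/8288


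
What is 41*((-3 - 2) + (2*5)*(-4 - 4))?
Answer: -3485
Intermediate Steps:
41*((-3 - 2) + (2*5)*(-4 - 4)) = 41*(-5 + 10*(-8)) = 41*(-5 - 80) = 41*(-85) = -3485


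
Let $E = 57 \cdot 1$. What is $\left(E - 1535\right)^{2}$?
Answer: $2184484$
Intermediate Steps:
$E = 57$
$\left(E - 1535\right)^{2} = \left(57 - 1535\right)^{2} = \left(-1478\right)^{2} = 2184484$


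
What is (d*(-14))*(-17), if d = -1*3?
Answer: -714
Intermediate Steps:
d = -3
(d*(-14))*(-17) = -3*(-14)*(-17) = 42*(-17) = -714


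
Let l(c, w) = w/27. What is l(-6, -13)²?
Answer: 169/729 ≈ 0.23182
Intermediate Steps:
l(c, w) = w/27 (l(c, w) = w*(1/27) = w/27)
l(-6, -13)² = ((1/27)*(-13))² = (-13/27)² = 169/729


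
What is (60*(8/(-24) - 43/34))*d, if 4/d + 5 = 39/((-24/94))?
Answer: 26080/10727 ≈ 2.4312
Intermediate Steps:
d = -16/631 (d = 4/(-5 + 39/((-24/94))) = 4/(-5 + 39/((-24*1/94))) = 4/(-5 + 39/(-12/47)) = 4/(-5 + 39*(-47/12)) = 4/(-5 - 611/4) = 4/(-631/4) = 4*(-4/631) = -16/631 ≈ -0.025357)
(60*(8/(-24) - 43/34))*d = (60*(8/(-24) - 43/34))*(-16/631) = (60*(8*(-1/24) - 43*1/34))*(-16/631) = (60*(-⅓ - 43/34))*(-16/631) = (60*(-163/102))*(-16/631) = -1630/17*(-16/631) = 26080/10727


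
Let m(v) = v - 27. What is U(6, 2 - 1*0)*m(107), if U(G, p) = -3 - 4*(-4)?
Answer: 1040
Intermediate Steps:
U(G, p) = 13 (U(G, p) = -3 + 16 = 13)
m(v) = -27 + v
U(6, 2 - 1*0)*m(107) = 13*(-27 + 107) = 13*80 = 1040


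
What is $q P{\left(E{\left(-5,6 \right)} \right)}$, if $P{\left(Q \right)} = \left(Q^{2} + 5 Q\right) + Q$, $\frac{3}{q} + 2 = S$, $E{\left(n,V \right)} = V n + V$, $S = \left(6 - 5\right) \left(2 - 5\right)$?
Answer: $- \frac{1296}{5} \approx -259.2$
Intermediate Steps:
$S = -3$ ($S = 1 \left(-3\right) = -3$)
$E{\left(n,V \right)} = V + V n$
$q = - \frac{3}{5}$ ($q = \frac{3}{-2 - 3} = \frac{3}{-5} = 3 \left(- \frac{1}{5}\right) = - \frac{3}{5} \approx -0.6$)
$P{\left(Q \right)} = Q^{2} + 6 Q$
$q P{\left(E{\left(-5,6 \right)} \right)} = - \frac{3 \cdot 6 \left(1 - 5\right) \left(6 + 6 \left(1 - 5\right)\right)}{5} = - \frac{3 \cdot 6 \left(-4\right) \left(6 + 6 \left(-4\right)\right)}{5} = - \frac{3 \left(- 24 \left(6 - 24\right)\right)}{5} = - \frac{3 \left(\left(-24\right) \left(-18\right)\right)}{5} = \left(- \frac{3}{5}\right) 432 = - \frac{1296}{5}$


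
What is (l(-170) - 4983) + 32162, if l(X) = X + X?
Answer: 26839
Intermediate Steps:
l(X) = 2*X
(l(-170) - 4983) + 32162 = (2*(-170) - 4983) + 32162 = (-340 - 4983) + 32162 = -5323 + 32162 = 26839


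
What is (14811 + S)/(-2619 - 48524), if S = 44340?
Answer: -59151/51143 ≈ -1.1566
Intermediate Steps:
(14811 + S)/(-2619 - 48524) = (14811 + 44340)/(-2619 - 48524) = 59151/(-51143) = 59151*(-1/51143) = -59151/51143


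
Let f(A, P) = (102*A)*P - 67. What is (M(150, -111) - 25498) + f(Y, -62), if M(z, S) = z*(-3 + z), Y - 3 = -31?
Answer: 173557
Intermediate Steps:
Y = -28 (Y = 3 - 31 = -28)
f(A, P) = -67 + 102*A*P (f(A, P) = 102*A*P - 67 = -67 + 102*A*P)
(M(150, -111) - 25498) + f(Y, -62) = (150*(-3 + 150) - 25498) + (-67 + 102*(-28)*(-62)) = (150*147 - 25498) + (-67 + 177072) = (22050 - 25498) + 177005 = -3448 + 177005 = 173557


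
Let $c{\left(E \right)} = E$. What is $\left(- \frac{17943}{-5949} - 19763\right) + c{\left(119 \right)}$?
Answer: $- \frac{38948071}{1983} \approx -19641.0$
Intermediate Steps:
$\left(- \frac{17943}{-5949} - 19763\right) + c{\left(119 \right)} = \left(- \frac{17943}{-5949} - 19763\right) + 119 = \left(\left(-17943\right) \left(- \frac{1}{5949}\right) - 19763\right) + 119 = \left(\frac{5981}{1983} - 19763\right) + 119 = - \frac{39184048}{1983} + 119 = - \frac{38948071}{1983}$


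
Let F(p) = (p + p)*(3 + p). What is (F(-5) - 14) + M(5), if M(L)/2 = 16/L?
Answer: 62/5 ≈ 12.400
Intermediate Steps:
M(L) = 32/L (M(L) = 2*(16/L) = 32/L)
F(p) = 2*p*(3 + p) (F(p) = (2*p)*(3 + p) = 2*p*(3 + p))
(F(-5) - 14) + M(5) = (2*(-5)*(3 - 5) - 14) + 32/5 = (2*(-5)*(-2) - 14) + 32*(⅕) = (20 - 14) + 32/5 = 6 + 32/5 = 62/5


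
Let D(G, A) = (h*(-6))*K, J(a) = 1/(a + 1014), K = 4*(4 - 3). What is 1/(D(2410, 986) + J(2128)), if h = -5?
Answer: 3142/377041 ≈ 0.0083333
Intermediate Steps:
K = 4 (K = 4*1 = 4)
J(a) = 1/(1014 + a)
D(G, A) = 120 (D(G, A) = -5*(-6)*4 = 30*4 = 120)
1/(D(2410, 986) + J(2128)) = 1/(120 + 1/(1014 + 2128)) = 1/(120 + 1/3142) = 1/(377041/3142) = 3142/377041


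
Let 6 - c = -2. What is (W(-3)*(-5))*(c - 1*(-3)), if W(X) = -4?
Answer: 220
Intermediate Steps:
c = 8 (c = 6 - 1*(-2) = 6 + 2 = 8)
(W(-3)*(-5))*(c - 1*(-3)) = (-4*(-5))*(8 - 1*(-3)) = 20*(8 + 3) = 20*11 = 220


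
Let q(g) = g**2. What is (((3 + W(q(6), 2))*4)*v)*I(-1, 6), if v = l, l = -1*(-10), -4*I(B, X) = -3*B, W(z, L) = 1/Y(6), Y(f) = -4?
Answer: -165/2 ≈ -82.500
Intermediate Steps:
W(z, L) = -1/4 (W(z, L) = 1/(-4) = -1/4)
I(B, X) = 3*B/4 (I(B, X) = -(-3)*B/4 = 3*B/4)
l = 10
v = 10
(((3 + W(q(6), 2))*4)*v)*I(-1, 6) = (((3 - 1/4)*4)*10)*((3/4)*(-1)) = (((11/4)*4)*10)*(-3/4) = (11*10)*(-3/4) = 110*(-3/4) = -165/2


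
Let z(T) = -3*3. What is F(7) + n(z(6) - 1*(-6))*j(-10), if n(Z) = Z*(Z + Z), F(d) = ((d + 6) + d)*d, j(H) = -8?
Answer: -4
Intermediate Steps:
z(T) = -9
F(d) = d*(6 + 2*d) (F(d) = ((6 + d) + d)*d = (6 + 2*d)*d = d*(6 + 2*d))
n(Z) = 2*Z² (n(Z) = Z*(2*Z) = 2*Z²)
F(7) + n(z(6) - 1*(-6))*j(-10) = 2*7*(3 + 7) + (2*(-9 - 1*(-6))²)*(-8) = 2*7*10 + (2*(-9 + 6)²)*(-8) = 140 + (2*(-3)²)*(-8) = 140 + (2*9)*(-8) = 140 + 18*(-8) = 140 - 144 = -4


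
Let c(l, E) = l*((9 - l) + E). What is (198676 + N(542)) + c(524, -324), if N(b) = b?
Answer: -240418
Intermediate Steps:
c(l, E) = l*(9 + E - l)
(198676 + N(542)) + c(524, -324) = (198676 + 542) + 524*(9 - 324 - 1*524) = 199218 + 524*(9 - 324 - 524) = 199218 + 524*(-839) = 199218 - 439636 = -240418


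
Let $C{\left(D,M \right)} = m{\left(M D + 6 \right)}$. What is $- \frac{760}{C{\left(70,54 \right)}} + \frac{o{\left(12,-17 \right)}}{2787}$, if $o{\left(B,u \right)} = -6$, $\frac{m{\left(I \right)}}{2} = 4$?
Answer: $- \frac{88257}{929} \approx -95.002$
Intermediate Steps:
$m{\left(I \right)} = 8$ ($m{\left(I \right)} = 2 \cdot 4 = 8$)
$C{\left(D,M \right)} = 8$
$- \frac{760}{C{\left(70,54 \right)}} + \frac{o{\left(12,-17 \right)}}{2787} = - \frac{760}{8} - \frac{6}{2787} = \left(-760\right) \frac{1}{8} - \frac{2}{929} = -95 - \frac{2}{929} = - \frac{88257}{929}$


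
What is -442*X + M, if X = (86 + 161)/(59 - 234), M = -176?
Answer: 78374/175 ≈ 447.85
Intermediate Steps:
X = -247/175 (X = 247/(-175) = 247*(-1/175) = -247/175 ≈ -1.4114)
-442*X + M = -442*(-247/175) - 176 = 109174/175 - 176 = 78374/175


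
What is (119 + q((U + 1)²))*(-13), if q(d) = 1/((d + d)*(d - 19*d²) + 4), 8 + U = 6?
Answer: -49491/32 ≈ -1546.6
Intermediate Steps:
U = -2 (U = -8 + 6 = -2)
q(d) = 1/(4 + 2*d*(d - 19*d²)) (q(d) = 1/((2*d)*(d - 19*d²) + 4) = 1/(2*d*(d - 19*d²) + 4) = 1/(4 + 2*d*(d - 19*d²)))
(119 + q((U + 1)²))*(-13) = (119 + 1/(2*(2 + ((-2 + 1)²)² - 19*(-2 + 1)⁶)))*(-13) = (119 + 1/(2*(2 + ((-1)²)² - 19*((-1)²)³)))*(-13) = (119 + 1/(2*(2 + 1² - 19*1³)))*(-13) = (119 + 1/(2*(2 + 1 - 19*1)))*(-13) = (119 + 1/(2*(2 + 1 - 19)))*(-13) = (119 + (½)/(-16))*(-13) = (119 + (½)*(-1/16))*(-13) = (119 - 1/32)*(-13) = (3807/32)*(-13) = -49491/32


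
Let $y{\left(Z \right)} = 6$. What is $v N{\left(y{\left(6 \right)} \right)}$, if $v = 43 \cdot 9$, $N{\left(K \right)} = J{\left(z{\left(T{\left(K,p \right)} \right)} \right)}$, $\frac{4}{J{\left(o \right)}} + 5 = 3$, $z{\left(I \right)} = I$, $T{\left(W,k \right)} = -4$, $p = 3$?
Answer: $-774$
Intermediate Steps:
$J{\left(o \right)} = -2$ ($J{\left(o \right)} = \frac{4}{-5 + 3} = \frac{4}{-2} = 4 \left(- \frac{1}{2}\right) = -2$)
$N{\left(K \right)} = -2$
$v = 387$
$v N{\left(y{\left(6 \right)} \right)} = 387 \left(-2\right) = -774$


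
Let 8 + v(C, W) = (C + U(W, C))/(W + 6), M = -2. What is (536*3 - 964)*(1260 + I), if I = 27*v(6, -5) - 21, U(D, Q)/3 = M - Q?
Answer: 345828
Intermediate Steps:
U(D, Q) = -6 - 3*Q (U(D, Q) = 3*(-2 - Q) = -6 - 3*Q)
v(C, W) = -8 + (-6 - 2*C)/(6 + W) (v(C, W) = -8 + (C + (-6 - 3*C))/(W + 6) = -8 + (-6 - 2*C)/(6 + W))
I = -723 (I = 27*(2*(-27 - 1*6 - 4*(-5))/(6 - 5)) - 21 = 27*(2*(-27 - 6 + 20)/1) - 21 = 27*(2*1*(-13)) - 21 = 27*(-26) - 21 = -702 - 21 = -723)
(536*3 - 964)*(1260 + I) = (536*3 - 964)*(1260 - 723) = (1608 - 964)*537 = 644*537 = 345828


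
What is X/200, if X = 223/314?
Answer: 223/62800 ≈ 0.0035510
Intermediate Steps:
X = 223/314 (X = 223*(1/314) = 223/314 ≈ 0.71019)
X/200 = (223/314)/200 = (223/314)*(1/200) = 223/62800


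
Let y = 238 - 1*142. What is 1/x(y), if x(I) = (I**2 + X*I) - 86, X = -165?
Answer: -1/6710 ≈ -0.00014903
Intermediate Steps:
y = 96 (y = 238 - 142 = 96)
x(I) = -86 + I**2 - 165*I (x(I) = (I**2 - 165*I) - 86 = -86 + I**2 - 165*I)
1/x(y) = 1/(-86 + 96**2 - 165*96) = 1/(-86 + 9216 - 15840) = 1/(-6710) = -1/6710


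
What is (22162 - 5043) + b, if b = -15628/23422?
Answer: 200472795/11711 ≈ 17118.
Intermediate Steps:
b = -7814/11711 (b = -15628*1/23422 = -7814/11711 ≈ -0.66724)
(22162 - 5043) + b = (22162 - 5043) - 7814/11711 = 17119 - 7814/11711 = 200472795/11711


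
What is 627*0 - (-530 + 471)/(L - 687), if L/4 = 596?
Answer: 59/1697 ≈ 0.034767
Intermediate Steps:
L = 2384 (L = 4*596 = 2384)
627*0 - (-530 + 471)/(L - 687) = 627*0 - (-530 + 471)/(2384 - 687) = 0 - (-59)/1697 = 0 - 1*(-59/1697) = 0 + 59/1697 = 59/1697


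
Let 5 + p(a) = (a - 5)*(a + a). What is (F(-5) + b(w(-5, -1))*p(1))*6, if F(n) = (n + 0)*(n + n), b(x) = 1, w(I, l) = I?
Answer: 222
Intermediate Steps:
p(a) = -5 + 2*a*(-5 + a) (p(a) = -5 + (a - 5)*(a + a) = -5 + (-5 + a)*(2*a) = -5 + 2*a*(-5 + a))
F(n) = 2*n² (F(n) = n*(2*n) = 2*n²)
(F(-5) + b(w(-5, -1))*p(1))*6 = (2*(-5)² + 1*(-5 - 10*1 + 2*1²))*6 = (2*25 + 1*(-5 - 10 + 2*1))*6 = (50 + 1*(-5 - 10 + 2))*6 = (50 + 1*(-13))*6 = (50 - 13)*6 = 37*6 = 222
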